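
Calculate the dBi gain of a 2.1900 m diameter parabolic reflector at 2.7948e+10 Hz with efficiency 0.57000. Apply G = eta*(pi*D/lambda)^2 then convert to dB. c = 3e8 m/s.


lambda = c / f = 3.0000e+08 / 2.7948e+10 = 0.01073422 m
G_linear = 0.57000 * (pi * 2.1900 / 0.01073422)^2 = 234164.9
G_dBi = 10 * log10(234164.9) = 53.70 dBi

53.70 dBi


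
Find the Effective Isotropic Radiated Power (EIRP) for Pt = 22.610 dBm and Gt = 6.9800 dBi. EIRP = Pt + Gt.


EIRP = Pt + Gt = 22.610 + 6.9800 = 29.59 dBm

29.59 dBm


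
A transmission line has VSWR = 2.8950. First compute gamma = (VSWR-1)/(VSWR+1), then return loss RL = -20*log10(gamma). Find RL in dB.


gamma = (2.8950 - 1) / (2.8950 + 1) = 0.4865212
RL = -20 * log10(0.4865212) = 6.258 dB

6.258 dB


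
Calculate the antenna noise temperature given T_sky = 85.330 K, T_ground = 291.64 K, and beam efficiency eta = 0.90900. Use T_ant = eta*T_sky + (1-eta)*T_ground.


T_ant = 0.90900 * 85.330 + (1 - 0.90900) * 291.64 = 104.1 K

104.1 K


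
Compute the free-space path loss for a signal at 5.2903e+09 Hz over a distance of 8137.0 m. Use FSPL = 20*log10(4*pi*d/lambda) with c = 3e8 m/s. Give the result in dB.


lambda = c / f = 3.0000e+08 / 5.2903e+09 = 0.05670756 m
FSPL = 20 * log10(4*pi*8137.0/0.05670756) = 125.1 dB

125.1 dB


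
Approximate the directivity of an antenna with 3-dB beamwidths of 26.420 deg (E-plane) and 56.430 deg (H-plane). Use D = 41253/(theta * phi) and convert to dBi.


D_linear = 41253 / (26.420 * 56.430) = 27.67022
D_dBi = 10 * log10(27.67022) = 14.42 dBi

14.42 dBi


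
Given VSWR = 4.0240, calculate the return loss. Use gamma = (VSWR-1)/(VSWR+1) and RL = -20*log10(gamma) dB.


gamma = (4.0240 - 1) / (4.0240 + 1) = 0.6019108
RL = -20 * log10(0.6019108) = 4.409 dB

4.409 dB


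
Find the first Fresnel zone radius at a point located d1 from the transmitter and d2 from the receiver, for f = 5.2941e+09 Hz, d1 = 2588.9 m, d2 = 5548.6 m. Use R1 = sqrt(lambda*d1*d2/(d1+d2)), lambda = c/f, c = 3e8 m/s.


lambda = c / f = 3.0000e+08 / 5.2941e+09 = 0.05666686 m
R1 = sqrt(0.05666686 * 2588.9 * 5548.6 / (2588.9 + 5548.6)) = 10.00 m

10.00 m


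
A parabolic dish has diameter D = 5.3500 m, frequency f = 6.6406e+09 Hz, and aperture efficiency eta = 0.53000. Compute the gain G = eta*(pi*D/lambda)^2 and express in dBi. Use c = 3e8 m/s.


lambda = c / f = 3.0000e+08 / 6.6406e+09 = 0.04517664 m
G_linear = 0.53000 * (pi * 5.3500 / 0.04517664)^2 = 73359.32
G_dBi = 10 * log10(73359.32) = 48.65 dBi

48.65 dBi


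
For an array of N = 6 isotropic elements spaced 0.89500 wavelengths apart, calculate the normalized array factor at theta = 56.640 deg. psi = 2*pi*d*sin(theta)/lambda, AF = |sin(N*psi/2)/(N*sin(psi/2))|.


psi = 2*pi*0.89500*sin(56.640 deg) = 4.696886 rad
AF = |sin(6*4.696886/2) / (6*sin(4.696886/2))| = 0.2336

0.2336


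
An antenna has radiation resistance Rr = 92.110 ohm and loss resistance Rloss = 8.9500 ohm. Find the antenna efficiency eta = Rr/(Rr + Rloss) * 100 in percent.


eta = 92.110 / (92.110 + 8.9500) * 100 = 91.14%

91.14%


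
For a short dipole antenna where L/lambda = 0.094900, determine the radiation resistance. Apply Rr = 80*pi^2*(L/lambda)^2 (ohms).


Rr = 80 * pi^2 * (0.094900)^2 = 80 * 9.869604 * 9.006010e-03 = 7.111 ohm

7.111 ohm


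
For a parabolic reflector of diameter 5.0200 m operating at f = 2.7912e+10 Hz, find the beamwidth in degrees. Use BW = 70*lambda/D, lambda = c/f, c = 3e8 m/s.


lambda = c / f = 3.0000e+08 / 2.7912e+10 = 0.01074807 m
BW = 70 * 0.01074807 / 5.0200 = 0.1499 deg

0.1499 deg


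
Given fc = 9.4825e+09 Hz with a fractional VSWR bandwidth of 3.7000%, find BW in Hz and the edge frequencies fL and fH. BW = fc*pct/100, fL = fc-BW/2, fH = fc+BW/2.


BW = 9.4825e+09 * 3.7000/100 = 3.508525e+08 Hz
fL = 9.4825e+09 - 3.508525e+08/2 = 9.307e+09 Hz
fH = 9.4825e+09 + 3.508525e+08/2 = 9.658e+09 Hz

BW=3.509e+08 Hz, fL=9.307e+09 Hz, fH=9.658e+09 Hz


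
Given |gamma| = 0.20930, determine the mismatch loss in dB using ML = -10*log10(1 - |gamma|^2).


ML = -10 * log10(1 - 0.20930^2) = -10 * log10(0.95619351) = 0.1945 dB

0.1945 dB


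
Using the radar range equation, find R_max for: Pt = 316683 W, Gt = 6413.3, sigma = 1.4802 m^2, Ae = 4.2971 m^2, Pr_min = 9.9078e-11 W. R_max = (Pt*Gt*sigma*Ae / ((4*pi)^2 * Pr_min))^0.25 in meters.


R^4 = 316683*6413.3*1.4802*4.2971 / ((4*pi)^2 * 9.9078e-11) = 8.256675e+17
R_max = 8.256675e+17^0.25 = 30144 m

30144 m


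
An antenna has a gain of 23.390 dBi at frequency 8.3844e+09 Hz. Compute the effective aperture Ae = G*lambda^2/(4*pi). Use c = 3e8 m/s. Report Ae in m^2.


lambda = c / f = 3.0000e+08 / 8.3844e+09 = 0.03578074 m
G_linear = 10^(23.390/10) = 218.2730
Ae = G_linear * lambda^2 / (4*pi) = 218.2730 * 0.03578074^2 / (4*pi) = 0.02224 m^2

0.02224 m^2


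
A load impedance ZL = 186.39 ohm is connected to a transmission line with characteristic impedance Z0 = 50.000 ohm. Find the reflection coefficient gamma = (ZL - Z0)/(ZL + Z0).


gamma = (186.39 - 50.000) / (186.39 + 50.000) = 0.5770

0.5770


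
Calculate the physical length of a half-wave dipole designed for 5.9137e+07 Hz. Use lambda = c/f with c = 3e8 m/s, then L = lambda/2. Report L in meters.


lambda = c / f = 3.0000e+08 / 5.9137e+07 = 5.072966 m
L = lambda / 2 = 5.072966 / 2 = 2.536 m

2.536 m


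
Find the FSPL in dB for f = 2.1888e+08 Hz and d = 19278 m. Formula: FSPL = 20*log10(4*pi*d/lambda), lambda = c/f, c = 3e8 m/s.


lambda = c / f = 3.0000e+08 / 2.1888e+08 = 1.370614 m
FSPL = 20 * log10(4*pi*19278/1.370614) = 104.9 dB

104.9 dB


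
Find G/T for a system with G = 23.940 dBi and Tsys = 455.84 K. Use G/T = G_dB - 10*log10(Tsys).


G/T = 23.940 - 10*log10(455.84) = 23.940 - 26.58812 = -2.648 dB/K

-2.648 dB/K


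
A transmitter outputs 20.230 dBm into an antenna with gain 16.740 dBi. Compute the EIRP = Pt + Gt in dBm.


EIRP = Pt + Gt = 20.230 + 16.740 = 36.97 dBm

36.97 dBm


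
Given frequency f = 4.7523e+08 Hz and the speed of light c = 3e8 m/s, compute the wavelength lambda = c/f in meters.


lambda = c / f = 3.0000e+08 / 4.7523e+08 = 0.6313 m

0.6313 m


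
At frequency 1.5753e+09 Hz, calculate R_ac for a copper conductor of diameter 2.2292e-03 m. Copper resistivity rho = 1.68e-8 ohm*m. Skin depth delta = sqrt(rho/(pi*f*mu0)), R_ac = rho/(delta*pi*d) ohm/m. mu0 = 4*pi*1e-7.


delta = sqrt(1.68e-8 / (pi * 1.5753e+09 * 4*pi*1e-7)) = 1.643589e-06 m
R_ac = 1.68e-8 / (1.643589e-06 * pi * 2.2292e-03) = 1.460 ohm/m

1.460 ohm/m


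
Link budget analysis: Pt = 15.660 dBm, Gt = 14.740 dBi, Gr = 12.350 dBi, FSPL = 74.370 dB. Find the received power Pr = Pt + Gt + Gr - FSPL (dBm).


Pr = 15.660 + 14.740 + 12.350 - 74.370 = -31.62 dBm

-31.62 dBm


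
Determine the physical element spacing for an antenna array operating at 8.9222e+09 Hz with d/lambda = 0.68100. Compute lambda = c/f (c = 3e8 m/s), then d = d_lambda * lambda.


lambda = c / f = 3.0000e+08 / 8.9222e+09 = 0.03362399 m
d = 0.68100 * 0.03362399 = 0.02290 m

0.02290 m


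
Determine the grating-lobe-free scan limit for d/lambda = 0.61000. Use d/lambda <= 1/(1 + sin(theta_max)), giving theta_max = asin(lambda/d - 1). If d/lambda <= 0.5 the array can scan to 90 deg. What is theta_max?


lambda/d - 1 = 1/0.61000 - 1 = 0.6393443
theta_max = asin(0.6393443) = 39.74 deg

39.74 deg


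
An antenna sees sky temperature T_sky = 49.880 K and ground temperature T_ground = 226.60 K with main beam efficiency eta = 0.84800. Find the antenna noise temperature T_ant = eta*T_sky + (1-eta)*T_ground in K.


T_ant = 0.84800 * 49.880 + (1 - 0.84800) * 226.60 = 76.74 K

76.74 K


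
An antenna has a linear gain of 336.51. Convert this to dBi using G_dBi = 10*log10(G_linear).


G_dBi = 10 * log10(336.51) = 25.27 dBi

25.27 dBi


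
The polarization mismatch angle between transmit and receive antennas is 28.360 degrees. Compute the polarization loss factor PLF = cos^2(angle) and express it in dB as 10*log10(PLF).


PLF_linear = cos^2(28.360 deg) = 0.7743655
PLF_dB = 10 * log10(0.7743655) = -1.111 dB

-1.111 dB


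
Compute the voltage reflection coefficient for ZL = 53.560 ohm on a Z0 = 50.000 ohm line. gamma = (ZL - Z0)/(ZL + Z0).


gamma = (53.560 - 50.000) / (53.560 + 50.000) = 0.03438

0.03438


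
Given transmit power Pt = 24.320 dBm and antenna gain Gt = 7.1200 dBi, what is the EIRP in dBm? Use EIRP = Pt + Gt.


EIRP = Pt + Gt = 24.320 + 7.1200 = 31.44 dBm

31.44 dBm


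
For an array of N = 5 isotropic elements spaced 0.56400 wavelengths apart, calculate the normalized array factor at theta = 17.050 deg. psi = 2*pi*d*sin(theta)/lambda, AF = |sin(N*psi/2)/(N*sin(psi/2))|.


psi = 2*pi*0.56400*sin(17.050 deg) = 1.039039 rad
AF = |sin(5*1.039039/2) / (5*sin(1.039039/2))| = 0.2085

0.2085


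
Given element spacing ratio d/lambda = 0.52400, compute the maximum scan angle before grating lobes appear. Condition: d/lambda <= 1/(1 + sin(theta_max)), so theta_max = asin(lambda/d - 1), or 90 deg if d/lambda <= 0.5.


lambda/d - 1 = 1/0.52400 - 1 = 0.9083969
theta_max = asin(0.9083969) = 65.28 deg

65.28 deg


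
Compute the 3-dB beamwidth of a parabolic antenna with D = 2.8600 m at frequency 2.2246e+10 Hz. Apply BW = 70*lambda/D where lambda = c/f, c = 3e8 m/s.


lambda = c / f = 3.0000e+08 / 2.2246e+10 = 0.01348557 m
BW = 70 * 0.01348557 / 2.8600 = 0.3301 deg

0.3301 deg


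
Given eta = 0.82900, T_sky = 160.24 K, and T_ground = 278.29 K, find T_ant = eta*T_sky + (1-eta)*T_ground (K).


T_ant = 0.82900 * 160.24 + (1 - 0.82900) * 278.29 = 180.4 K

180.4 K


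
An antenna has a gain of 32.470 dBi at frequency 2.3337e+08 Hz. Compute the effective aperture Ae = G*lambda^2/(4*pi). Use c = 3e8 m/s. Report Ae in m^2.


lambda = c / f = 3.0000e+08 / 2.3337e+08 = 1.285512 m
G_linear = 10^(32.470/10) = 1766.038
Ae = G_linear * lambda^2 / (4*pi) = 1766.038 * 1.285512^2 / (4*pi) = 232.2 m^2

232.2 m^2


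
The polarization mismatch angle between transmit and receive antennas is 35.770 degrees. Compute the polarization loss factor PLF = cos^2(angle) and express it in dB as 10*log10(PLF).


PLF_linear = cos^2(35.770 deg) = 0.6583213
PLF_dB = 10 * log10(0.6583213) = -1.816 dB

-1.816 dB


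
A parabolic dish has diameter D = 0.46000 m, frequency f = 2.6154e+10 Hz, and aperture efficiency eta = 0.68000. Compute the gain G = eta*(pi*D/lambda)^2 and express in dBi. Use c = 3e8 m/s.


lambda = c / f = 3.0000e+08 / 2.6154e+10 = 0.01147052 m
G_linear = 0.68000 * (pi * 0.46000 / 0.01147052)^2 = 10793.40
G_dBi = 10 * log10(10793.40) = 40.33 dBi

40.33 dBi


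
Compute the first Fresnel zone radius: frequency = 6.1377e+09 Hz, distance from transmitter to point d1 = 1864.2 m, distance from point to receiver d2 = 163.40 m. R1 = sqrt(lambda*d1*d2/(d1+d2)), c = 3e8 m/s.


lambda = c / f = 3.0000e+08 / 6.1377e+09 = 0.04887824 m
R1 = sqrt(0.04887824 * 1864.2 * 163.40 / (1864.2 + 163.40)) = 2.710 m

2.710 m


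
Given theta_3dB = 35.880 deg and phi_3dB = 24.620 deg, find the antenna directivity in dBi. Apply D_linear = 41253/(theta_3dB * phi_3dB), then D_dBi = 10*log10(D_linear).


D_linear = 41253 / (35.880 * 24.620) = 46.69980
D_dBi = 10 * log10(46.69980) = 16.69 dBi

16.69 dBi


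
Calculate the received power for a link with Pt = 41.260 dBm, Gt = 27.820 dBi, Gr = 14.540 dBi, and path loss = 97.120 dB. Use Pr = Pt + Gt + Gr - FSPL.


Pr = 41.260 + 27.820 + 14.540 - 97.120 = -13.50 dBm

-13.50 dBm


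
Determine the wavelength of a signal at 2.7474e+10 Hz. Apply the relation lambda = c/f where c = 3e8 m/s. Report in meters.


lambda = c / f = 3.0000e+08 / 2.7474e+10 = 0.01092 m

0.01092 m


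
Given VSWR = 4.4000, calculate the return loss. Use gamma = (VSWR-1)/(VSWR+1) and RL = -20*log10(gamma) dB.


gamma = (4.4000 - 1) / (4.4000 + 1) = 0.6296296
RL = -20 * log10(0.6296296) = 4.018 dB

4.018 dB


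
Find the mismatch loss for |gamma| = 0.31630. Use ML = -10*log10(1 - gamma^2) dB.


ML = -10 * log10(1 - 0.31630^2) = -10 * log10(0.89995431) = 0.4578 dB

0.4578 dB


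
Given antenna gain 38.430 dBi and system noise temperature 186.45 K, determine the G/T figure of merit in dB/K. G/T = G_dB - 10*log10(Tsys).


G/T = 38.430 - 10*log10(186.45) = 38.430 - 22.70562 = 15.72 dB/K

15.72 dB/K


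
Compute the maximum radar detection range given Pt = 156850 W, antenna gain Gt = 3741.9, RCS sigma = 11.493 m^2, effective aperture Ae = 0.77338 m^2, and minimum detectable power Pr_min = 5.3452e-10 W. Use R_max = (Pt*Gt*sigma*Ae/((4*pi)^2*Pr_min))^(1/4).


R^4 = 156850*3741.9*11.493*0.77338 / ((4*pi)^2 * 5.3452e-10) = 6.180439e+16
R_max = 6.180439e+16^0.25 = 15767 m

15767 m


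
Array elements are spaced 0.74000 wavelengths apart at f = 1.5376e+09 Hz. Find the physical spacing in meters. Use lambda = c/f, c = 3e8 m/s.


lambda = c / f = 3.0000e+08 / 1.5376e+09 = 0.1951093 m
d = 0.74000 * 0.1951093 = 0.1444 m

0.1444 m


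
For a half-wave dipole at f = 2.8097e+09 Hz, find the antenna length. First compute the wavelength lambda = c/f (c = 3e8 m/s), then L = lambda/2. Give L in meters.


lambda = c / f = 3.0000e+08 / 2.8097e+09 = 0.1067730 m
L = lambda / 2 = 0.1067730 / 2 = 0.05339 m

0.05339 m


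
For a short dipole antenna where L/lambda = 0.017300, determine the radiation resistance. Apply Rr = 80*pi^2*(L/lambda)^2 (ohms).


Rr = 80 * pi^2 * (0.017300)^2 = 80 * 9.869604 * 2.992900e-04 = 0.2363 ohm

0.2363 ohm


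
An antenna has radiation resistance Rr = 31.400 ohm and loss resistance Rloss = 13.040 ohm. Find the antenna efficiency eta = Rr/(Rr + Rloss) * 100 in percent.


eta = 31.400 / (31.400 + 13.040) * 100 = 70.66%

70.66%


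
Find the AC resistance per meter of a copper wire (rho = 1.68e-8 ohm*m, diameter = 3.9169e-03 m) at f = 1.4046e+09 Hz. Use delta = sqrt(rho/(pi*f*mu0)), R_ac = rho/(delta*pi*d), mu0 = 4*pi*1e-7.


delta = sqrt(1.68e-8 / (pi * 1.4046e+09 * 4*pi*1e-7)) = 1.740598e-06 m
R_ac = 1.68e-8 / (1.740598e-06 * pi * 3.9169e-03) = 0.7844 ohm/m

0.7844 ohm/m


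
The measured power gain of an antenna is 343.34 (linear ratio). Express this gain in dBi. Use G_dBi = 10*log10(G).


G_dBi = 10 * log10(343.34) = 25.36 dBi

25.36 dBi


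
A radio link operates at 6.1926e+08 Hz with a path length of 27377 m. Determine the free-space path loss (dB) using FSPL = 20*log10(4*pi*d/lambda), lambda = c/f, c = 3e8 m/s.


lambda = c / f = 3.0000e+08 / 6.1926e+08 = 0.4844492 m
FSPL = 20 * log10(4*pi*27377/0.4844492) = 117.0 dB

117.0 dB


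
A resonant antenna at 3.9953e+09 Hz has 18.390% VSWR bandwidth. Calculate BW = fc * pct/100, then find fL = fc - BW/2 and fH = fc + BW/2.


BW = 3.9953e+09 * 18.390/100 = 7.347357e+08 Hz
fL = 3.9953e+09 - 7.347357e+08/2 = 3.628e+09 Hz
fH = 3.9953e+09 + 7.347357e+08/2 = 4.363e+09 Hz

BW=7.347e+08 Hz, fL=3.628e+09 Hz, fH=4.363e+09 Hz


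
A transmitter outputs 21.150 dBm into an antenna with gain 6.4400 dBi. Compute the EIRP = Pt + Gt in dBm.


EIRP = Pt + Gt = 21.150 + 6.4400 = 27.59 dBm

27.59 dBm


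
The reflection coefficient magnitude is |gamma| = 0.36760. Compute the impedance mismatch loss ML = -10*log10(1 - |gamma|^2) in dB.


ML = -10 * log10(1 - 0.36760^2) = -10 * log10(0.86487024) = 0.6305 dB

0.6305 dB


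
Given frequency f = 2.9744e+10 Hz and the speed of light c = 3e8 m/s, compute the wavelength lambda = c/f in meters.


lambda = c / f = 3.0000e+08 / 2.9744e+10 = 0.01009 m

0.01009 m


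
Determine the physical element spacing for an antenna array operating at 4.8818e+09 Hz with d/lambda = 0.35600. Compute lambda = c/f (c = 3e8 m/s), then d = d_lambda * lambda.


lambda = c / f = 3.0000e+08 / 4.8818e+09 = 0.06145274 m
d = 0.35600 * 0.06145274 = 0.02188 m

0.02188 m


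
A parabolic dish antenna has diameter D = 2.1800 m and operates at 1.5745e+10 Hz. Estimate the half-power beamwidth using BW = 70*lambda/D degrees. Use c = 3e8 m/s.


lambda = c / f = 3.0000e+08 / 1.5745e+10 = 0.01905367 m
BW = 70 * 0.01905367 / 2.1800 = 0.6118 deg

0.6118 deg


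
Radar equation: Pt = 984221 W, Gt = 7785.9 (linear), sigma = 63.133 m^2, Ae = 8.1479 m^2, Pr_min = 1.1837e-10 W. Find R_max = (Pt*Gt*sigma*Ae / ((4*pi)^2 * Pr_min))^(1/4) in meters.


R^4 = 984221*7785.9*63.133*8.1479 / ((4*pi)^2 * 1.1837e-10) = 2.108833e+20
R_max = 2.108833e+20^0.25 = 120507 m

120507 m


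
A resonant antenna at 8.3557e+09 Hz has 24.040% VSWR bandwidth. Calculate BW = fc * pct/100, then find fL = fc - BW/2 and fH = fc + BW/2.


BW = 8.3557e+09 * 24.040/100 = 2.008710e+09 Hz
fL = 8.3557e+09 - 2.008710e+09/2 = 7.351e+09 Hz
fH = 8.3557e+09 + 2.008710e+09/2 = 9.360e+09 Hz

BW=2.009e+09 Hz, fL=7.351e+09 Hz, fH=9.360e+09 Hz


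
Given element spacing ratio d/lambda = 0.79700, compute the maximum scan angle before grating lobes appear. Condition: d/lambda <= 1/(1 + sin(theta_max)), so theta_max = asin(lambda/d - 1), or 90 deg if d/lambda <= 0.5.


lambda/d - 1 = 1/0.79700 - 1 = 0.2547051
theta_max = asin(0.2547051) = 14.76 deg

14.76 deg


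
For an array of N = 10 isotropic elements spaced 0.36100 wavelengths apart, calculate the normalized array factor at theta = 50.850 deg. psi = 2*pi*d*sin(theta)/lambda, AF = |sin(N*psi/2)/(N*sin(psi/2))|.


psi = 2*pi*0.36100*sin(50.850 deg) = 1.759003 rad
AF = |sin(10*1.759003/2) / (10*sin(1.759003/2))| = 0.07645

0.07645


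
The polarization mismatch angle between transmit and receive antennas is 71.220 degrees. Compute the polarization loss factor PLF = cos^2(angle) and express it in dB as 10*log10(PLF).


PLF_linear = cos^2(71.220 deg) = 0.1036423
PLF_dB = 10 * log10(0.1036423) = -9.845 dB

-9.845 dB


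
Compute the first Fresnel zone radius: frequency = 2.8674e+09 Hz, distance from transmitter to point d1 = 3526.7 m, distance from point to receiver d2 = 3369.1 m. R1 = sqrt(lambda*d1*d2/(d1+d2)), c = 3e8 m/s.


lambda = c / f = 3.0000e+08 / 2.8674e+09 = 0.1046244 m
R1 = sqrt(0.1046244 * 3526.7 * 3369.1 / (3526.7 + 3369.1)) = 13.43 m

13.43 m


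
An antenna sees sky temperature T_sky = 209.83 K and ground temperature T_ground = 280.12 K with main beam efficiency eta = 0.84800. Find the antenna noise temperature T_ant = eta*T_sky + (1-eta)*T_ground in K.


T_ant = 0.84800 * 209.83 + (1 - 0.84800) * 280.12 = 220.5 K

220.5 K


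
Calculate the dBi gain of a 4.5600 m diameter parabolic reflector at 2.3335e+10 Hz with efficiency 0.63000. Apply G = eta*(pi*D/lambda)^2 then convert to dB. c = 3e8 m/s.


lambda = c / f = 3.0000e+08 / 2.3335e+10 = 0.01285622 m
G_linear = 0.63000 * (pi * 4.5600 / 0.01285622)^2 = 782246.1
G_dBi = 10 * log10(782246.1) = 58.93 dBi

58.93 dBi


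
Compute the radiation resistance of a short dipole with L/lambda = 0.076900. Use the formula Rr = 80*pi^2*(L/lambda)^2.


Rr = 80 * pi^2 * (0.076900)^2 = 80 * 9.869604 * 5.913610e-03 = 4.669 ohm

4.669 ohm


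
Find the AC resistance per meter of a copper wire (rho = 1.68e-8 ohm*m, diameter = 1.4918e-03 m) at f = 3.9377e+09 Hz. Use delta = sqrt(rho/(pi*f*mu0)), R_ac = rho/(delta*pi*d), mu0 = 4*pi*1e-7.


delta = sqrt(1.68e-8 / (pi * 3.9377e+09 * 4*pi*1e-7)) = 1.039569e-06 m
R_ac = 1.68e-8 / (1.039569e-06 * pi * 1.4918e-03) = 3.448 ohm/m

3.448 ohm/m


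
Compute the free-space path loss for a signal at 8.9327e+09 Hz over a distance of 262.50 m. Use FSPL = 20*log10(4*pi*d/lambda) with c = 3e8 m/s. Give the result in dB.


lambda = c / f = 3.0000e+08 / 8.9327e+09 = 0.03358447 m
FSPL = 20 * log10(4*pi*262.50/0.03358447) = 99.84 dB

99.84 dB


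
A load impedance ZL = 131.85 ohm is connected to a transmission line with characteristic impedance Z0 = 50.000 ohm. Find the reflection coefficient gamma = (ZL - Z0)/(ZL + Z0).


gamma = (131.85 - 50.000) / (131.85 + 50.000) = 0.4501

0.4501


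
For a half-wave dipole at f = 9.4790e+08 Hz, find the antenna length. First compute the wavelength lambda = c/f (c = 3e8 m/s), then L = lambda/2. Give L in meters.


lambda = c / f = 3.0000e+08 / 9.4790e+08 = 0.3164891 m
L = lambda / 2 = 0.3164891 / 2 = 0.1582 m

0.1582 m


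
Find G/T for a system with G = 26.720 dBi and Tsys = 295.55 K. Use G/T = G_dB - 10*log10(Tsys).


G/T = 26.720 - 10*log10(295.55) = 26.720 - 24.70631 = 2.014 dB/K

2.014 dB/K


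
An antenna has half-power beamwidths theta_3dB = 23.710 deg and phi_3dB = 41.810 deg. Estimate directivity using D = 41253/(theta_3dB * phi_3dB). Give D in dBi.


D_linear = 41253 / (23.710 * 41.810) = 41.61442
D_dBi = 10 * log10(41.61442) = 16.19 dBi

16.19 dBi


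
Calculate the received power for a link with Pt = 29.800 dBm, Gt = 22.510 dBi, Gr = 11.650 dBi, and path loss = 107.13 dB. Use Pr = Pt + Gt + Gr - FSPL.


Pr = 29.800 + 22.510 + 11.650 - 107.13 = -43.17 dBm

-43.17 dBm


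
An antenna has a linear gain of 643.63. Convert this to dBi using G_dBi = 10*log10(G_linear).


G_dBi = 10 * log10(643.63) = 28.09 dBi

28.09 dBi


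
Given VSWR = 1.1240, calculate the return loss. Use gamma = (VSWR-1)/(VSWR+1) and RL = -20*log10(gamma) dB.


gamma = (1.1240 - 1) / (1.1240 + 1) = 0.05838041
RL = -20 * log10(0.05838041) = 24.67 dB

24.67 dB


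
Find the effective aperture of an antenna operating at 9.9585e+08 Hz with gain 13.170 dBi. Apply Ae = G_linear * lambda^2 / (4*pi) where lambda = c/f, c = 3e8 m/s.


lambda = c / f = 3.0000e+08 / 9.9585e+08 = 0.3012502 m
G_linear = 10^(13.170/10) = 20.74914
Ae = G_linear * lambda^2 / (4*pi) = 20.74914 * 0.3012502^2 / (4*pi) = 0.1498 m^2

0.1498 m^2


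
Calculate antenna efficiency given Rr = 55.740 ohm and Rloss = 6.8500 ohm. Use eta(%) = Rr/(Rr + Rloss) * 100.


eta = 55.740 / (55.740 + 6.8500) * 100 = 89.06%

89.06%


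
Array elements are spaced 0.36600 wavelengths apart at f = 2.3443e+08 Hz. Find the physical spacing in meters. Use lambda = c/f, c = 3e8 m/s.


lambda = c / f = 3.0000e+08 / 2.3443e+08 = 1.279700 m
d = 0.36600 * 1.279700 = 0.4684 m

0.4684 m


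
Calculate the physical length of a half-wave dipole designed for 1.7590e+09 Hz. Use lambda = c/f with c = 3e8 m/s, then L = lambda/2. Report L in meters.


lambda = c / f = 3.0000e+08 / 1.7590e+09 = 0.1705514 m
L = lambda / 2 = 0.1705514 / 2 = 0.08528 m

0.08528 m


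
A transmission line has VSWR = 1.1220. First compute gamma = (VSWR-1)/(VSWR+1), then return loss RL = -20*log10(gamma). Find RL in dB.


gamma = (1.1220 - 1) / (1.1220 + 1) = 0.05749293
RL = -20 * log10(0.05749293) = 24.81 dB

24.81 dB


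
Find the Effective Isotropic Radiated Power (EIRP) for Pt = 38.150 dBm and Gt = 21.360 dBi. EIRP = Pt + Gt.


EIRP = Pt + Gt = 38.150 + 21.360 = 59.51 dBm

59.51 dBm


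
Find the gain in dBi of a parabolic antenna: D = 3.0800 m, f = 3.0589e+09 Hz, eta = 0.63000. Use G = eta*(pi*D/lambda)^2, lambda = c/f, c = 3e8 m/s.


lambda = c / f = 3.0000e+08 / 3.0589e+09 = 0.09807447 m
G_linear = 0.63000 * (pi * 3.0800 / 0.09807447)^2 = 6132.390
G_dBi = 10 * log10(6132.390) = 37.88 dBi

37.88 dBi


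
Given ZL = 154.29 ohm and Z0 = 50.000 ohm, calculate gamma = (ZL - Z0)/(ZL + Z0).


gamma = (154.29 - 50.000) / (154.29 + 50.000) = 0.5105

0.5105


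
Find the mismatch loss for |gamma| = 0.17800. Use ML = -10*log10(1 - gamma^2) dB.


ML = -10 * log10(1 - 0.17800^2) = -10 * log10(0.968316) = 0.1398 dB

0.1398 dB


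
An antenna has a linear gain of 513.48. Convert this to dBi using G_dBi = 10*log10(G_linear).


G_dBi = 10 * log10(513.48) = 27.11 dBi

27.11 dBi


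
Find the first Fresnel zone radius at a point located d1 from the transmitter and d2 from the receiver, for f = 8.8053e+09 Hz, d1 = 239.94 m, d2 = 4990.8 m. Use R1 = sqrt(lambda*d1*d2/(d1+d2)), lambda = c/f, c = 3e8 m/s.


lambda = c / f = 3.0000e+08 / 8.8053e+09 = 0.03407039 m
R1 = sqrt(0.03407039 * 239.94 * 4990.8 / (239.94 + 4990.8)) = 2.793 m

2.793 m


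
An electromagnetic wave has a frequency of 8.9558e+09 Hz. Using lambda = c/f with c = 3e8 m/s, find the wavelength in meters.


lambda = c / f = 3.0000e+08 / 8.9558e+09 = 0.03350 m

0.03350 m


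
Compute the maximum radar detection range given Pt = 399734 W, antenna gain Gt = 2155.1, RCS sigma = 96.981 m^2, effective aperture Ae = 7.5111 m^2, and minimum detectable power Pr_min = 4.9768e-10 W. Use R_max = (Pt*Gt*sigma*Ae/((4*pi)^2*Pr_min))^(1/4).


R^4 = 399734*2155.1*96.981*7.5111 / ((4*pi)^2 * 4.9768e-10) = 7.984704e+18
R_max = 7.984704e+18^0.25 = 53158 m

53158 m


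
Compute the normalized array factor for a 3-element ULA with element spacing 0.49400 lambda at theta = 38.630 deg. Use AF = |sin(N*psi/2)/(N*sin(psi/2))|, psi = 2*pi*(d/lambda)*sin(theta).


psi = 2*pi*0.49400*sin(38.630 deg) = 1.937726 rad
AF = |sin(3*1.937726/2) / (3*sin(1.937726/2))| = 0.09417

0.09417


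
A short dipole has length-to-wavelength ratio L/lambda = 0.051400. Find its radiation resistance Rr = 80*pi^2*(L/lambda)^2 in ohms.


Rr = 80 * pi^2 * (0.051400)^2 = 80 * 9.869604 * 2.641960e-03 = 2.086 ohm

2.086 ohm


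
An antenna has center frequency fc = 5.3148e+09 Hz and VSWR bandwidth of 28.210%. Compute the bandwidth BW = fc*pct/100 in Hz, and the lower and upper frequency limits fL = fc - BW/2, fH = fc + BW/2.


BW = 5.3148e+09 * 28.210/100 = 1.499305e+09 Hz
fL = 5.3148e+09 - 1.499305e+09/2 = 4.565e+09 Hz
fH = 5.3148e+09 + 1.499305e+09/2 = 6.064e+09 Hz

BW=1.499e+09 Hz, fL=4.565e+09 Hz, fH=6.064e+09 Hz


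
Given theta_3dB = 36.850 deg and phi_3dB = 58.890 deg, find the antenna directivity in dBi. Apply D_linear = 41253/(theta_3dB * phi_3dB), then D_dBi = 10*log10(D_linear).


D_linear = 41253 / (36.850 * 58.890) = 19.00975
D_dBi = 10 * log10(19.00975) = 12.79 dBi

12.79 dBi


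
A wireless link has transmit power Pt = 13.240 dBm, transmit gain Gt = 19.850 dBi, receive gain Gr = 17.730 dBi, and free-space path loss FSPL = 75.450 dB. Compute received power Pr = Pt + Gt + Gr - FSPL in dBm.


Pr = 13.240 + 19.850 + 17.730 - 75.450 = -24.63 dBm

-24.63 dBm


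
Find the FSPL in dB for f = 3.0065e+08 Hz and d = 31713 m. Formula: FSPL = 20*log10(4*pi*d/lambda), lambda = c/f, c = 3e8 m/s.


lambda = c / f = 3.0000e+08 / 3.0065e+08 = 0.9978380 m
FSPL = 20 * log10(4*pi*31713/0.9978380) = 112.0 dB

112.0 dB


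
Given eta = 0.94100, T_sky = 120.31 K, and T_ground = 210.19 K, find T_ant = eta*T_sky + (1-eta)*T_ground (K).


T_ant = 0.94100 * 120.31 + (1 - 0.94100) * 210.19 = 125.6 K

125.6 K


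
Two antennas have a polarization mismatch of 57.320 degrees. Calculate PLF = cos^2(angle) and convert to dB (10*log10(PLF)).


PLF_linear = cos^2(57.320 deg) = 0.2915423
PLF_dB = 10 * log10(0.2915423) = -5.353 dB

-5.353 dB


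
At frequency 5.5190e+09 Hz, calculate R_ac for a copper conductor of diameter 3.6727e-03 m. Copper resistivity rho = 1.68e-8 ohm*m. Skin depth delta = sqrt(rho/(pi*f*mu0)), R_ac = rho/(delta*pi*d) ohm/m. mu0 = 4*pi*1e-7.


delta = sqrt(1.68e-8 / (pi * 5.5190e+09 * 4*pi*1e-7)) = 8.781012e-07 m
R_ac = 1.68e-8 / (8.781012e-07 * pi * 3.6727e-03) = 1.658 ohm/m

1.658 ohm/m


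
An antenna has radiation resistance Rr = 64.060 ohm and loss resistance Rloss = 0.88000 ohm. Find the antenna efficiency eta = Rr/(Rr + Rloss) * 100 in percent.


eta = 64.060 / (64.060 + 0.88000) * 100 = 98.64%

98.64%


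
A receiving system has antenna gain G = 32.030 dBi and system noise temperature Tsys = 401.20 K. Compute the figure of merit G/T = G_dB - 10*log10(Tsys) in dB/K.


G/T = 32.030 - 10*log10(401.20) = 32.030 - 26.03361 = 5.996 dB/K

5.996 dB/K


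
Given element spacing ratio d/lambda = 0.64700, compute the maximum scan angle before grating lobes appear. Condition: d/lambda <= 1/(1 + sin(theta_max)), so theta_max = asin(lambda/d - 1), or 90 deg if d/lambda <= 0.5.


lambda/d - 1 = 1/0.64700 - 1 = 0.5455951
theta_max = asin(0.5455951) = 33.07 deg

33.07 deg


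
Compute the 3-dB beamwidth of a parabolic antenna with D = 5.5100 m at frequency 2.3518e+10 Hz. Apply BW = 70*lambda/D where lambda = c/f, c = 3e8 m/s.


lambda = c / f = 3.0000e+08 / 2.3518e+10 = 0.01275619 m
BW = 70 * 0.01275619 / 5.5100 = 0.1621 deg

0.1621 deg


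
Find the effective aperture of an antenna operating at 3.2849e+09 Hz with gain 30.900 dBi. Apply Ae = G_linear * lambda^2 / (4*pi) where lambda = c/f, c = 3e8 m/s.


lambda = c / f = 3.0000e+08 / 3.2849e+09 = 0.09132698 m
G_linear = 10^(30.900/10) = 1230.269
Ae = G_linear * lambda^2 / (4*pi) = 1230.269 * 0.09132698^2 / (4*pi) = 0.8166 m^2

0.8166 m^2


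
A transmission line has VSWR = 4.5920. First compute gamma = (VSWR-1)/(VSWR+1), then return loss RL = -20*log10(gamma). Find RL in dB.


gamma = (4.5920 - 1) / (4.5920 + 1) = 0.6423462
RL = -20 * log10(0.6423462) = 3.845 dB

3.845 dB


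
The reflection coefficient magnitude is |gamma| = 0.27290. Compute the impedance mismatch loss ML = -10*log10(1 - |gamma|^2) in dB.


ML = -10 * log10(1 - 0.27290^2) = -10 * log10(0.92552559) = 0.3361 dB

0.3361 dB


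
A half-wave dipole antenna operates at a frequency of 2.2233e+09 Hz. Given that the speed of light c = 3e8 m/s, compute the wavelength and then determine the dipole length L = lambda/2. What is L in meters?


lambda = c / f = 3.0000e+08 / 2.2233e+09 = 0.1349346 m
L = lambda / 2 = 0.1349346 / 2 = 0.06747 m

0.06747 m


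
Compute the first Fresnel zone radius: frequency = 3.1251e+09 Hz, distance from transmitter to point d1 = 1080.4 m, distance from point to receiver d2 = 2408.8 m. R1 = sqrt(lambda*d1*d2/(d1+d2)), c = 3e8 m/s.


lambda = c / f = 3.0000e+08 / 3.1251e+09 = 0.09599693 m
R1 = sqrt(0.09599693 * 1080.4 * 2408.8 / (1080.4 + 2408.8)) = 8.462 m

8.462 m


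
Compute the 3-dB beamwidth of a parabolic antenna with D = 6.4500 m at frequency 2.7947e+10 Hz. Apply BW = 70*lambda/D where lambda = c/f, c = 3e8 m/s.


lambda = c / f = 3.0000e+08 / 2.7947e+10 = 0.01073460 m
BW = 70 * 0.01073460 / 6.4500 = 0.1165 deg

0.1165 deg


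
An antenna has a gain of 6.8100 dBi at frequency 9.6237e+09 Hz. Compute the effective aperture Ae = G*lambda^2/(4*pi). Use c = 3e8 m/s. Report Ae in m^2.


lambda = c / f = 3.0000e+08 / 9.6237e+09 = 0.03117304 m
G_linear = 10^(6.8100/10) = 4.797334
Ae = G_linear * lambda^2 / (4*pi) = 4.797334 * 0.03117304^2 / (4*pi) = 3.710e-04 m^2

3.710e-04 m^2


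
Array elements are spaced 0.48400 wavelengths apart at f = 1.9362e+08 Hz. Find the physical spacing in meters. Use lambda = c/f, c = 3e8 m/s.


lambda = c / f = 3.0000e+08 / 1.9362e+08 = 1.549427 m
d = 0.48400 * 1.549427 = 0.7499 m

0.7499 m


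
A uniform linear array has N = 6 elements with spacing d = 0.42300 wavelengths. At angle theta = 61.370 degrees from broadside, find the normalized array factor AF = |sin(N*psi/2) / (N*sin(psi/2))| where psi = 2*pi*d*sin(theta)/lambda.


psi = 2*pi*0.42300*sin(61.370 deg) = 2.332826 rad
AF = |sin(6*2.332826/2) / (6*sin(2.332826/2))| = 0.1189

0.1189


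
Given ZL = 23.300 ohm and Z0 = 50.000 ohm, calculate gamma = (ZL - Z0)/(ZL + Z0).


gamma = (23.300 - 50.000) / (23.300 + 50.000) = -0.3643

-0.3643


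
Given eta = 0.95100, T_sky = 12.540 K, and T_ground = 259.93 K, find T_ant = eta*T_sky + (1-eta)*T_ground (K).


T_ant = 0.95100 * 12.540 + (1 - 0.95100) * 259.93 = 24.66 K

24.66 K


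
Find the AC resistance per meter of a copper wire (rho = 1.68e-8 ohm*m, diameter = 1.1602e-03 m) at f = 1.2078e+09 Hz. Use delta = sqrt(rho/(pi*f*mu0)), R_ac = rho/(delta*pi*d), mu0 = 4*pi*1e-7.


delta = sqrt(1.68e-8 / (pi * 1.2078e+09 * 4*pi*1e-7)) = 1.877056e-06 m
R_ac = 1.68e-8 / (1.877056e-06 * pi * 1.1602e-03) = 2.456 ohm/m

2.456 ohm/m


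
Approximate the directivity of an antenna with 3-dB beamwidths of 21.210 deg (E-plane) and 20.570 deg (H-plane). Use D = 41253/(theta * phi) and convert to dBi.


D_linear = 41253 / (21.210 * 20.570) = 94.55415
D_dBi = 10 * log10(94.55415) = 19.76 dBi

19.76 dBi


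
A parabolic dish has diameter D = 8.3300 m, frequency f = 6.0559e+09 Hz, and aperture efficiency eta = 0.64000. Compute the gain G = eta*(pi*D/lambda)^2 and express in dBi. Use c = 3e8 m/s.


lambda = c / f = 3.0000e+08 / 6.0559e+09 = 0.04953847 m
G_linear = 0.64000 * (pi * 8.3300 / 0.04953847)^2 = 178601.3
G_dBi = 10 * log10(178601.3) = 52.52 dBi

52.52 dBi


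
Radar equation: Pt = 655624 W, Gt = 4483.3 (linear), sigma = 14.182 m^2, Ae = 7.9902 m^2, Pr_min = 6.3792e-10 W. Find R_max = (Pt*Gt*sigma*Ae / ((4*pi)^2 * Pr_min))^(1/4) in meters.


R^4 = 655624*4483.3*14.182*7.9902 / ((4*pi)^2 * 6.3792e-10) = 3.306449e+18
R_max = 3.306449e+18^0.25 = 42642 m

42642 m


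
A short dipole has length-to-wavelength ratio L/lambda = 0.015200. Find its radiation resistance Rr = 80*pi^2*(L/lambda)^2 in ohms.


Rr = 80 * pi^2 * (0.015200)^2 = 80 * 9.869604 * 2.310400e-04 = 0.1824 ohm

0.1824 ohm


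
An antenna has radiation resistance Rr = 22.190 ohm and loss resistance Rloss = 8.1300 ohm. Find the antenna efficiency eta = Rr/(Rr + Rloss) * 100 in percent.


eta = 22.190 / (22.190 + 8.1300) * 100 = 73.19%

73.19%


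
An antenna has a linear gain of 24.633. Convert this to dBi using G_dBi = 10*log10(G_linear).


G_dBi = 10 * log10(24.633) = 13.92 dBi

13.92 dBi


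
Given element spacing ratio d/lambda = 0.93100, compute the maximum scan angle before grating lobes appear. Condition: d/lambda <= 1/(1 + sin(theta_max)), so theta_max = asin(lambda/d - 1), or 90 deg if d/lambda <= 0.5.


lambda/d - 1 = 1/0.93100 - 1 = 0.07411386
theta_max = asin(0.07411386) = 4.250 deg

4.250 deg


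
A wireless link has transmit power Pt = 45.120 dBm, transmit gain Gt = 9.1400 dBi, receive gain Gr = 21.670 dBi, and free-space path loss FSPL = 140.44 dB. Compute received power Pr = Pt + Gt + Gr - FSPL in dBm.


Pr = 45.120 + 9.1400 + 21.670 - 140.44 = -64.51 dBm

-64.51 dBm


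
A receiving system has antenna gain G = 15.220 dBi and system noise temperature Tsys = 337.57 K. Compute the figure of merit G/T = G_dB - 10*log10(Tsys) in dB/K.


G/T = 15.220 - 10*log10(337.57) = 15.220 - 25.28364 = -10.06 dB/K

-10.06 dB/K


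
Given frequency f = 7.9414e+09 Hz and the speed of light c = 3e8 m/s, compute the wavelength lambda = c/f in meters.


lambda = c / f = 3.0000e+08 / 7.9414e+09 = 0.03778 m

0.03778 m


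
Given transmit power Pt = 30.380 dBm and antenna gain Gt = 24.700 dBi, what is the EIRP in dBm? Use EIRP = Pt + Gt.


EIRP = Pt + Gt = 30.380 + 24.700 = 55.08 dBm

55.08 dBm


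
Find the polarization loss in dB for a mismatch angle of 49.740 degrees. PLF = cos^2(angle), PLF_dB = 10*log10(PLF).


PLF_linear = cos^2(49.740 deg) = 0.4176483
PLF_dB = 10 * log10(0.4176483) = -3.792 dB

-3.792 dB


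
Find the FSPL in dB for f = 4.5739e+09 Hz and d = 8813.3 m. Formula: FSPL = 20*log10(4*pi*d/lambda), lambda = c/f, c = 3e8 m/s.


lambda = c / f = 3.0000e+08 / 4.5739e+09 = 0.06558954 m
FSPL = 20 * log10(4*pi*8813.3/0.06558954) = 124.6 dB

124.6 dB


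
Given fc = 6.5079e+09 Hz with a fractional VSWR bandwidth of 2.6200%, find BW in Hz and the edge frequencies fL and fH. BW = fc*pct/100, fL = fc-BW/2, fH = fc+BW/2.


BW = 6.5079e+09 * 2.6200/100 = 1.705070e+08 Hz
fL = 6.5079e+09 - 1.705070e+08/2 = 6.423e+09 Hz
fH = 6.5079e+09 + 1.705070e+08/2 = 6.593e+09 Hz

BW=1.705e+08 Hz, fL=6.423e+09 Hz, fH=6.593e+09 Hz


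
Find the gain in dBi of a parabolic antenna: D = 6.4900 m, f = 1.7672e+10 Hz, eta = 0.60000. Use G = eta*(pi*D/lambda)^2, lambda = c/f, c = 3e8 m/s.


lambda = c / f = 3.0000e+08 / 1.7672e+10 = 0.01697601 m
G_linear = 0.60000 * (pi * 6.4900 / 0.01697601)^2 = 865504.1
G_dBi = 10 * log10(865504.1) = 59.37 dBi

59.37 dBi


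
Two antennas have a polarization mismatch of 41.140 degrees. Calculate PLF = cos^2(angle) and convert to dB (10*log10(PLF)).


PLF_linear = cos^2(41.140 deg) = 0.5671660
PLF_dB = 10 * log10(0.5671660) = -2.463 dB

-2.463 dB


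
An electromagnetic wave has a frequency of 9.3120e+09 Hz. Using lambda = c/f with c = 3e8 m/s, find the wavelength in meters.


lambda = c / f = 3.0000e+08 / 9.3120e+09 = 0.03222 m

0.03222 m


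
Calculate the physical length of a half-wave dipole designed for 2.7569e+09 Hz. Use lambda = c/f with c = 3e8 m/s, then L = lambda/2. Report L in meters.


lambda = c / f = 3.0000e+08 / 2.7569e+09 = 0.1088179 m
L = lambda / 2 = 0.1088179 / 2 = 0.05441 m

0.05441 m


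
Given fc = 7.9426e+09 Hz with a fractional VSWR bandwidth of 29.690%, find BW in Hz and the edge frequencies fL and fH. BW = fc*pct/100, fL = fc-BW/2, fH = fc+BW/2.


BW = 7.9426e+09 * 29.690/100 = 2.358158e+09 Hz
fL = 7.9426e+09 - 2.358158e+09/2 = 6.764e+09 Hz
fH = 7.9426e+09 + 2.358158e+09/2 = 9.122e+09 Hz

BW=2.358e+09 Hz, fL=6.764e+09 Hz, fH=9.122e+09 Hz


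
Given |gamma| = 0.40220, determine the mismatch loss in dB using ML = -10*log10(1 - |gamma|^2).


ML = -10 * log10(1 - 0.40220^2) = -10 * log10(0.83823516) = 0.7663 dB

0.7663 dB


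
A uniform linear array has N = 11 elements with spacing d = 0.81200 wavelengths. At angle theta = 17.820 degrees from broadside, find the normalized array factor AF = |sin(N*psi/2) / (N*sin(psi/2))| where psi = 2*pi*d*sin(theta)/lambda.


psi = 2*pi*0.81200*sin(17.820 deg) = 1.561337 rad
AF = |sin(11*1.561337/2) / (11*sin(1.561337/2))| = 0.09597

0.09597


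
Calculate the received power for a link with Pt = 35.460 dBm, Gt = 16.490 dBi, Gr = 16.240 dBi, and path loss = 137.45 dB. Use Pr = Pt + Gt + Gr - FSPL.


Pr = 35.460 + 16.490 + 16.240 - 137.45 = -69.26 dBm

-69.26 dBm


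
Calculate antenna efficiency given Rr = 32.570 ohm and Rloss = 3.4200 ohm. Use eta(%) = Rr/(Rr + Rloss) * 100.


eta = 32.570 / (32.570 + 3.4200) * 100 = 90.50%

90.50%


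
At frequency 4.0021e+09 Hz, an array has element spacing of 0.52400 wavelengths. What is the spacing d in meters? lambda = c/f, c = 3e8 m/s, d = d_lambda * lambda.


lambda = c / f = 3.0000e+08 / 4.0021e+09 = 0.07496065 m
d = 0.52400 * 0.07496065 = 0.03928 m

0.03928 m


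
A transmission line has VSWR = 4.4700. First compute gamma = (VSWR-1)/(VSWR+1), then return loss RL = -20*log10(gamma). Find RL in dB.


gamma = (4.4700 - 1) / (4.4700 + 1) = 0.6343693
RL = -20 * log10(0.6343693) = 3.953 dB

3.953 dB


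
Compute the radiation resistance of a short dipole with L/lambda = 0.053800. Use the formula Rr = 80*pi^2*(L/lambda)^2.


Rr = 80 * pi^2 * (0.053800)^2 = 80 * 9.869604 * 2.894440e-03 = 2.285 ohm

2.285 ohm


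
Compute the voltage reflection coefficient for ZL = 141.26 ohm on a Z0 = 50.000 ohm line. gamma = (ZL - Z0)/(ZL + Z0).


gamma = (141.26 - 50.000) / (141.26 + 50.000) = 0.4772

0.4772


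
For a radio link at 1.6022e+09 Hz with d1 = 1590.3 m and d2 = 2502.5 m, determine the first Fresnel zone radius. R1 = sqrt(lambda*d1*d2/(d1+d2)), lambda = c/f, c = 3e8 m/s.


lambda = c / f = 3.0000e+08 / 1.6022e+09 = 0.1872425 m
R1 = sqrt(0.1872425 * 1590.3 * 2502.5 / (1590.3 + 2502.5)) = 13.49 m

13.49 m


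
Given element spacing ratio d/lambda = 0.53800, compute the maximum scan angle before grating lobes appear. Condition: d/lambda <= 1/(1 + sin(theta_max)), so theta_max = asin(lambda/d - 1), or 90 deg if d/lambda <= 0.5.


lambda/d - 1 = 1/0.53800 - 1 = 0.8587361
theta_max = asin(0.8587361) = 59.17 deg

59.17 deg


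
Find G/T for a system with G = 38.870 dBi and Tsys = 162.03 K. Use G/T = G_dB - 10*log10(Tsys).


G/T = 38.870 - 10*log10(162.03) = 38.870 - 22.09595 = 16.77 dB/K

16.77 dB/K


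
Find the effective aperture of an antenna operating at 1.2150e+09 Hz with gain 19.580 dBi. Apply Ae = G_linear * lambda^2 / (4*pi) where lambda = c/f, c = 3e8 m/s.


lambda = c / f = 3.0000e+08 / 1.2150e+09 = 0.2469136 m
G_linear = 10^(19.580/10) = 90.78205
Ae = G_linear * lambda^2 / (4*pi) = 90.78205 * 0.2469136^2 / (4*pi) = 0.4404 m^2

0.4404 m^2


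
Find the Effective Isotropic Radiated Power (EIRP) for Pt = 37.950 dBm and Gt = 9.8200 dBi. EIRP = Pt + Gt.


EIRP = Pt + Gt = 37.950 + 9.8200 = 47.77 dBm

47.77 dBm
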